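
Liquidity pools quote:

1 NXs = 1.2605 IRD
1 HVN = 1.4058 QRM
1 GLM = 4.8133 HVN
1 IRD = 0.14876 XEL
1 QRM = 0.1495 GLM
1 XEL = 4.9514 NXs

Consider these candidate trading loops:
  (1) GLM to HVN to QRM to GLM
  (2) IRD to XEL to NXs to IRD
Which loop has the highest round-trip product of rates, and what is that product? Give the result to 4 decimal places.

(1) 4.8133 × 1.4058 × 0.1495 = 1.01160
(2) 0.14876 × 4.9514 × 1.2605 = 0.92845
Highest is cycle (1) at 1.0116 (>1, arbitrage).

1.0116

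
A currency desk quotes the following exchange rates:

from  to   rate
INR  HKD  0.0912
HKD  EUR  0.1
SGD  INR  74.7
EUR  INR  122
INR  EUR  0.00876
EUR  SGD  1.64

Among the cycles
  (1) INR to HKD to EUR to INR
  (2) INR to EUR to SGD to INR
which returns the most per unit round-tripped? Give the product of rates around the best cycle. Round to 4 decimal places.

(1) 0.0912 × 0.1 × 122 = 1.11264
(2) 0.00876 × 1.64 × 74.7 = 1.07317
Highest is cycle (1) at 1.1126 (>1, arbitrage).

1.1126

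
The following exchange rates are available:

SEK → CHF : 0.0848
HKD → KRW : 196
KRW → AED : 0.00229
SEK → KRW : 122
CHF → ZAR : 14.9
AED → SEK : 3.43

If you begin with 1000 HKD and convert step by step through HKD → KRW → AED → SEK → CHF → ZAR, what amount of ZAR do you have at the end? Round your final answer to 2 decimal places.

1000 HKD × 196 = 196000 KRW
196000 KRW × 0.00229 = 448.84 AED
448.84 AED × 3.43 = 1539.5212 SEK
1539.5212 SEK × 0.0848 = 130.55139776 CHF
130.55139776 CHF × 14.9 = 1945.215826624 ZAR

1945.22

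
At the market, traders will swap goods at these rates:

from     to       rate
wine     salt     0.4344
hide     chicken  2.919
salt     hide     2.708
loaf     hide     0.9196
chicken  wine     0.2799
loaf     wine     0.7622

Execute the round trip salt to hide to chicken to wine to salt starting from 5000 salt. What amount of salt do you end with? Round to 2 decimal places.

4805.58

5000 salt × 2.708 = 13540 hide
13540 hide × 2.919 = 39523.26 chicken
39523.26 chicken × 0.2799 = 11062.560474 wine
11062.560474 wine × 0.4344 = 4805.5762699056 salt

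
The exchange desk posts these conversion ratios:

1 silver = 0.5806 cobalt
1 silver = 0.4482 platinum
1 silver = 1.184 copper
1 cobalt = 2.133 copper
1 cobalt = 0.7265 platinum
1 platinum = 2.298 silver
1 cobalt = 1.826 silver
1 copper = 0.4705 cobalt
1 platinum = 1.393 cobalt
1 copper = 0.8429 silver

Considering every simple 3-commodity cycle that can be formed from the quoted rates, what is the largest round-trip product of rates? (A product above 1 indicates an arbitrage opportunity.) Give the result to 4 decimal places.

1.1400

cobalt→silver→platinum→cobalt: 1.826 × 0.4482 × 1.393 = 1.14005
cobalt→copper→silver→cobalt: 2.133 × 0.8429 × 0.5806 = 1.04386
cobalt→silver→copper→cobalt: 1.826 × 1.184 × 0.4705 = 1.01721
cobalt→platinum→silver→cobalt: 0.7265 × 2.298 × 0.5806 = 0.96931
Maximum is cobalt→silver→platinum→cobalt at 1.1400; arbitrage exists.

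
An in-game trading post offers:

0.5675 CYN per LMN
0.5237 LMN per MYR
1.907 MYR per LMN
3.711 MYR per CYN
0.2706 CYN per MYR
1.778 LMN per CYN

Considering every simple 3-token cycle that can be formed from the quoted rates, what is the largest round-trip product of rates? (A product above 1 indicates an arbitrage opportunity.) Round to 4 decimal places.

CYN→MYR→LMN→CYN: 3.711 × 0.5237 × 0.5675 = 1.10291
CYN→LMN→MYR→CYN: 1.778 × 1.907 × 0.2706 = 0.91751
Maximum is CYN→MYR→LMN→CYN at 1.1029; arbitrage exists.

1.1029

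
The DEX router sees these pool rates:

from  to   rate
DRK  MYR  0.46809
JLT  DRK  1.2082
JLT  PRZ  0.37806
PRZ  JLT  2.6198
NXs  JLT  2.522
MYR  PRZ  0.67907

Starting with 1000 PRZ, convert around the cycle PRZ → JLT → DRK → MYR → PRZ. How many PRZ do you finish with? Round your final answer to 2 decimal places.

1000 PRZ × 2.6198 = 2619.8 JLT
2619.8 JLT × 1.2082 = 3165.24236 DRK
3165.24236 DRK × 0.46809 = 1481.6182962924 MYR
1481.6182962924 MYR × 0.67907 = 1006.122536463280068 PRZ

1006.12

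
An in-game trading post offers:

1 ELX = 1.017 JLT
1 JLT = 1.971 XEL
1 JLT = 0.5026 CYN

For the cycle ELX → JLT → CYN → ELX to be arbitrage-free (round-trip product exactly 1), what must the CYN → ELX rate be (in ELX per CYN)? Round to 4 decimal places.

1.9564

Known legs of the cycle: 1.017 × 0.5026 = 0.5111442
For no arbitrage the full-cycle product must be 1, so the missing rate is 1 / 0.5111442 ≈ 1.956395.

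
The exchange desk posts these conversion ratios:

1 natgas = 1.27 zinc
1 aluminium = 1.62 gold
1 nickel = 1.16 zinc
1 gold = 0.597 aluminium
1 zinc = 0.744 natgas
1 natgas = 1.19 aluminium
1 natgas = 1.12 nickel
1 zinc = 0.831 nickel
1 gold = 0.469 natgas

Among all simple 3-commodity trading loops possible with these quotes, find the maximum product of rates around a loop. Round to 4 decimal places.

0.9666

nickel→zinc→natgas→nickel: 1.16 × 0.744 × 1.12 = 0.96660
natgas→aluminium→gold→natgas: 1.19 × 1.62 × 0.469 = 0.90414
Maximum is nickel→zinc→natgas→nickel at 0.9666; no arbitrage — every cycle loses value.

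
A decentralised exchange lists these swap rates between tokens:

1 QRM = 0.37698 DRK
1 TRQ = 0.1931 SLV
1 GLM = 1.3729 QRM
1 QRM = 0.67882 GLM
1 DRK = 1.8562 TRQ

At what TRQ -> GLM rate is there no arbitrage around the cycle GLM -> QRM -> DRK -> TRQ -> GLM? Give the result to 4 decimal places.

Known legs of the cycle: 1.3729 × 0.37698 × 1.8562 = 0.9606871539204
For no arbitrage the full-cycle product must be 1, so the missing rate is 1 / 0.9606871539204 ≈ 1.040922.

1.0409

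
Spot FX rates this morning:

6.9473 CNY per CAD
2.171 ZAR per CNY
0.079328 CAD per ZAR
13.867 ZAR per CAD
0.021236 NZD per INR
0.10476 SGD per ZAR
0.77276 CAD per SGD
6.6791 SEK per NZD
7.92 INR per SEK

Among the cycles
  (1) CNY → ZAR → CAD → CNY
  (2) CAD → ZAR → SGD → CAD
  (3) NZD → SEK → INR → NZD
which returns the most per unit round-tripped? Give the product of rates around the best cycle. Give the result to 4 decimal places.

(1) 2.171 × 0.079328 × 6.9473 = 1.19647
(2) 13.867 × 0.10476 × 0.77276 = 1.12259
(3) 6.6791 × 7.92 × 0.021236 = 1.12335
Highest is cycle (1) at 1.1965 (>1, arbitrage).

1.1965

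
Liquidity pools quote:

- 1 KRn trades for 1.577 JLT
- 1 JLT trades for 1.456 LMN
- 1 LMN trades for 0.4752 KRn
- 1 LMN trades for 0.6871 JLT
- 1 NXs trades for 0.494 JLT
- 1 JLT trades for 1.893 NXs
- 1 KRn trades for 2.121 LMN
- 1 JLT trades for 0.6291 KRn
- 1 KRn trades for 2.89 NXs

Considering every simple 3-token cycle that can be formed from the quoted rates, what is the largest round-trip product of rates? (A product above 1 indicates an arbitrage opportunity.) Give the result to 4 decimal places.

KRn→JLT→LMN→KRn: 1.577 × 1.456 × 0.4752 = 1.09111
KRn→LMN→JLT→KRn: 2.121 × 0.6871 × 0.6291 = 0.91681
KRn→NXs→JLT→KRn: 2.89 × 0.494 × 0.6291 = 0.89814
Maximum is KRn→JLT→LMN→KRn at 1.0911; arbitrage exists.

1.0911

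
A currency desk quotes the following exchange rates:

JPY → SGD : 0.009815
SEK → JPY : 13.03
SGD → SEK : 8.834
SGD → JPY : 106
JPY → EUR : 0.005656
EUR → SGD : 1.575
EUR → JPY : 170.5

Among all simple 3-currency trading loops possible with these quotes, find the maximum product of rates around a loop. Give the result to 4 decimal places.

JPY→SGD→SEK→JPY: 0.009815 × 8.834 × 13.03 = 1.12978
JPY→EUR→SGD→JPY: 0.005656 × 1.575 × 106 = 0.94427
Maximum is JPY→SGD→SEK→JPY at 1.1298; arbitrage exists.

1.1298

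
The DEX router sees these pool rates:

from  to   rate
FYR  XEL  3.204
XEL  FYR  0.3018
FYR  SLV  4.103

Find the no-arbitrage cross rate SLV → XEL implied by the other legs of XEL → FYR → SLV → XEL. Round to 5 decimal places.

Known legs of the cycle: 0.3018 × 4.103 = 1.2382854
For no arbitrage the full-cycle product must be 1, so the missing rate is 1 / 1.2382854 ≈ 0.8075683.

0.80757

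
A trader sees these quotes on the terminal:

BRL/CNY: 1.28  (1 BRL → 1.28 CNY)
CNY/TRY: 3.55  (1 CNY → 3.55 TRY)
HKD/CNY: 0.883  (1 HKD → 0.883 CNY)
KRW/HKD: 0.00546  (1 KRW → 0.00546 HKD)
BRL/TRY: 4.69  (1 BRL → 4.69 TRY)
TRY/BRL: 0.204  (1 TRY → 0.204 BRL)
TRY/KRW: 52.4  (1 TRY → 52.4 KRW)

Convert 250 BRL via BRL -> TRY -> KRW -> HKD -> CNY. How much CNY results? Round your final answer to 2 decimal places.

250 BRL × 4.69 = 1172.5 TRY
1172.5 TRY × 52.4 = 61439 KRW
61439 KRW × 0.00546 = 335.45694 HKD
335.45694 HKD × 0.883 = 296.20847802 CNY

296.21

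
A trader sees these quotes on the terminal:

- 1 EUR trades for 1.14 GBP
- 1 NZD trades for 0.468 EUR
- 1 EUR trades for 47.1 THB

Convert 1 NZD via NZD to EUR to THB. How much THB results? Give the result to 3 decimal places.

22.043

1 NZD × 0.468 = 0.468 EUR
0.468 EUR × 47.1 = 22.0428 THB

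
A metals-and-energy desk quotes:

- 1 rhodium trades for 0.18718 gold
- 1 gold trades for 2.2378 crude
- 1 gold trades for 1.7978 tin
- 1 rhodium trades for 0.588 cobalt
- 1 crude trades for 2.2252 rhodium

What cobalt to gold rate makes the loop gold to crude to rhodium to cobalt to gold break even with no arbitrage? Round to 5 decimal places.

0.34153

Known legs of the cycle: 2.2378 × 2.2252 × 0.588 = 2.92797690528
For no arbitrage the full-cycle product must be 1, so the missing rate is 1 / 2.92797690528 ≈ 0.3415327.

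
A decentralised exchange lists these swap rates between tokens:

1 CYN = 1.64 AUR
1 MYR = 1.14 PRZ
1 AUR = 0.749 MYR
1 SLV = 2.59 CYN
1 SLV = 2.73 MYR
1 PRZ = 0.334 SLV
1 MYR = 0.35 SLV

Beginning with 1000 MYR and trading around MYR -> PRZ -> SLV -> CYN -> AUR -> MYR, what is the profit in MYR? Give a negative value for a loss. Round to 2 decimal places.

1000 MYR × 1.14 = 1140 PRZ
1140 PRZ × 0.334 = 380.76 SLV
380.76 SLV × 2.59 = 986.1684 CYN
986.1684 CYN × 1.64 = 1617.316176 AUR
1617.316176 AUR × 0.749 = 1211.369815824 MYR
Net change: 1211.369815824 − 1000 = 211.369815824 MYR

211.37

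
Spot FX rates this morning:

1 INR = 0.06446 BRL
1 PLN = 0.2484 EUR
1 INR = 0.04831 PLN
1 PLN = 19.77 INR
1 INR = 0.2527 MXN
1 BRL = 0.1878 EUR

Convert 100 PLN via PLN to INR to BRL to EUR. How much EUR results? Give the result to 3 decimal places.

100 PLN × 19.77 = 1977 INR
1977 INR × 0.06446 = 127.43742 BRL
127.43742 BRL × 0.1878 = 23.932747476 EUR

23.933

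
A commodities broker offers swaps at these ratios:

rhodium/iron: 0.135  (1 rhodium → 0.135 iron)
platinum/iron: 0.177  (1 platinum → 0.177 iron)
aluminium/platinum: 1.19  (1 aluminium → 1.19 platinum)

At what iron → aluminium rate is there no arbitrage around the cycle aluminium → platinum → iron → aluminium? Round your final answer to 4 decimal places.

Known legs of the cycle: 1.19 × 0.177 = 0.21063
For no arbitrage the full-cycle product must be 1, so the missing rate is 1 / 0.21063 ≈ 4.747662.

4.7477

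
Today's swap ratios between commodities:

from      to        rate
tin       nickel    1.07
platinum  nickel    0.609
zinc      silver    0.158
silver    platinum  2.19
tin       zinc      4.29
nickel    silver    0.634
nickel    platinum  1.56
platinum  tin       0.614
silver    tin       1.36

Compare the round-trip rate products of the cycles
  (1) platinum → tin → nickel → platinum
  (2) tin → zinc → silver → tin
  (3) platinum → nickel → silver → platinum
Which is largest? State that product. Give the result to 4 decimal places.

(1) 0.614 × 1.07 × 1.56 = 1.02489
(2) 4.29 × 0.158 × 1.36 = 0.92184
(3) 0.609 × 0.634 × 2.19 = 0.84557
Highest is cycle (1) at 1.0249 (>1, arbitrage).

1.0249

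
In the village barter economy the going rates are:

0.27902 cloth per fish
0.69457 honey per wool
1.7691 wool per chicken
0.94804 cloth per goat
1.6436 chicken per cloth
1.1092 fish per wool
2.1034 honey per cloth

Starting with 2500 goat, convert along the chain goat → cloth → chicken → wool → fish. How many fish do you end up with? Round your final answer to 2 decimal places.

7644.08

2500 goat × 0.94804 = 2370.1 cloth
2370.1 cloth × 1.6436 = 3895.49636 chicken
3895.49636 chicken × 1.7691 = 6891.522610476 wool
6891.522610476 wool × 1.1092 = 7644.0768795399792 fish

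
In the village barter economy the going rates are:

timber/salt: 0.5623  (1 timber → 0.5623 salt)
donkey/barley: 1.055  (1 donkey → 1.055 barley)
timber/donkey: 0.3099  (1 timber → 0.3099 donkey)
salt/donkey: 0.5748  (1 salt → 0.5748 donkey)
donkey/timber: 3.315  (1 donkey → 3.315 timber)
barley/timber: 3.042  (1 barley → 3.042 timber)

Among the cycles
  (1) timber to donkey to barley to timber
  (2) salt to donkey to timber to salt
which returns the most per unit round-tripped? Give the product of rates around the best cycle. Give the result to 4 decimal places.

1.0714

(1) 0.3099 × 1.055 × 3.042 = 0.99457
(2) 0.5748 × 3.315 × 0.5623 = 1.07144
Highest is cycle (2) at 1.0714 (>1, arbitrage).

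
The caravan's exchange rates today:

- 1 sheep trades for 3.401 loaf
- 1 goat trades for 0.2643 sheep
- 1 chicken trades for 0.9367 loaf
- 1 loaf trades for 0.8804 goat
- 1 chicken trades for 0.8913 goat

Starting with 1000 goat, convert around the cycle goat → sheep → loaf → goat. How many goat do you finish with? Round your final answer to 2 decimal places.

791.38

1000 goat × 0.2643 = 264.3 sheep
264.3 sheep × 3.401 = 898.8843 loaf
898.8843 loaf × 0.8804 = 791.37773772 goat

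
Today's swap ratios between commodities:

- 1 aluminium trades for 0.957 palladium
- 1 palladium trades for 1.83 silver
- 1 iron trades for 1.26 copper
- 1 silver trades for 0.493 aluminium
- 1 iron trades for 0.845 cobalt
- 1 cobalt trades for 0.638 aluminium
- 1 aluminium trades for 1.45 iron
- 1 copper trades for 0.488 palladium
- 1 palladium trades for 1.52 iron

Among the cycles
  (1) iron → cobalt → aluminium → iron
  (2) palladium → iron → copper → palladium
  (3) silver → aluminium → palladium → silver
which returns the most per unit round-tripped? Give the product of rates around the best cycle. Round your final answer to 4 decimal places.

0.9346

(1) 0.845 × 0.638 × 1.45 = 0.78171
(2) 1.52 × 1.26 × 0.488 = 0.93462
(3) 0.493 × 0.957 × 1.83 = 0.86340
Highest is cycle (2) at 0.9346 (≤1, no arbitrage).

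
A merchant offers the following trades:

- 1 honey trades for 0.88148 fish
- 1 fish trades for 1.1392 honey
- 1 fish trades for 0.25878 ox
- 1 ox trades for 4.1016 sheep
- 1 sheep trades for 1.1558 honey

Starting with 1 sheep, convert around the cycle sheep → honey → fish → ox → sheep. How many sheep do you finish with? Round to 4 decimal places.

1.0814

1 sheep × 1.1558 = 1.1558 honey
1.1558 honey × 0.88148 = 1.018814584 fish
1.018814584 fish × 0.25878 = 0.26364883804752 ox
0.26364883804752 ox × 4.1016 = 1.081382074135708032 sheep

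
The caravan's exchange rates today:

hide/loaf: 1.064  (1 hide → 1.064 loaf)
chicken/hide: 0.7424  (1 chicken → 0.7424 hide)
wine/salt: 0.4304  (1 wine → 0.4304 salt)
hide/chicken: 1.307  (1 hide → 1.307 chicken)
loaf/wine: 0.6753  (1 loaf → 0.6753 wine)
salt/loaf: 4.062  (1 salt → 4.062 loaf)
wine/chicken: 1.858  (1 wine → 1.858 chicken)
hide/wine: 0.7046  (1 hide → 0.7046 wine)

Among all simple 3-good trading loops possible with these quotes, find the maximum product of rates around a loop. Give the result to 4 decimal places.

wine→salt→loaf→wine: 0.4304 × 4.062 × 0.6753 = 1.18062
wine→chicken→hide→wine: 1.858 × 0.7424 × 0.7046 = 0.97191
Maximum is wine→salt→loaf→wine at 1.1806; arbitrage exists.

1.1806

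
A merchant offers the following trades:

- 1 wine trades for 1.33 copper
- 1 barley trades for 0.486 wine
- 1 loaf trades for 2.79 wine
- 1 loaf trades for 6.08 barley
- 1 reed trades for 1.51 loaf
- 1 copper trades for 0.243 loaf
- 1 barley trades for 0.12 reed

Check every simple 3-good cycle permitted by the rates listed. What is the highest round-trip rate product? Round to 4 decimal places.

1.1017

barley→reed→loaf→barley: 0.12 × 1.51 × 6.08 = 1.10170
copper→loaf→wine→copper: 0.243 × 2.79 × 1.33 = 0.90170
Maximum is barley→reed→loaf→barley at 1.1017; arbitrage exists.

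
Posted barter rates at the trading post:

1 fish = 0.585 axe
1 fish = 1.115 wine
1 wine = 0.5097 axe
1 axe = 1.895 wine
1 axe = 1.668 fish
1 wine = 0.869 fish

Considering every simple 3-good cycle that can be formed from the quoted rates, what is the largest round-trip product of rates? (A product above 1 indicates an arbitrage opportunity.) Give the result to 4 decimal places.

0.9634

wine→fish→axe→wine: 0.869 × 0.585 × 1.895 = 0.96335
wine→axe→fish→wine: 0.5097 × 1.668 × 1.115 = 0.94795
Maximum is wine→fish→axe→wine at 0.9634; no arbitrage — every cycle loses value.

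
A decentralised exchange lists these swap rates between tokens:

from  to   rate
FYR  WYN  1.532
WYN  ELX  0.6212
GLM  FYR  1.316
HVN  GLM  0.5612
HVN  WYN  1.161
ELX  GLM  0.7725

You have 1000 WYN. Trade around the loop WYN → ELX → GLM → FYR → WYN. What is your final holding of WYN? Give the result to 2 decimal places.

967.49

1000 WYN × 0.6212 = 621.2 ELX
621.2 ELX × 0.7725 = 479.877 GLM
479.877 GLM × 1.316 = 631.518132 FYR
631.518132 FYR × 1.532 = 967.485778224 WYN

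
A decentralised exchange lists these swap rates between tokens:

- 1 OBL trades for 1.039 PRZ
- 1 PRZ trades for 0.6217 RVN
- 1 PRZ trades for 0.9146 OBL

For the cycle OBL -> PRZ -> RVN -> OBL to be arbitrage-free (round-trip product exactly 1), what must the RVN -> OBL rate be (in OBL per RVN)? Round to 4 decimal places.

Known legs of the cycle: 1.039 × 0.6217 = 0.6459463
For no arbitrage the full-cycle product must be 1, so the missing rate is 1 / 0.6459463 ≈ 1.548116.

1.5481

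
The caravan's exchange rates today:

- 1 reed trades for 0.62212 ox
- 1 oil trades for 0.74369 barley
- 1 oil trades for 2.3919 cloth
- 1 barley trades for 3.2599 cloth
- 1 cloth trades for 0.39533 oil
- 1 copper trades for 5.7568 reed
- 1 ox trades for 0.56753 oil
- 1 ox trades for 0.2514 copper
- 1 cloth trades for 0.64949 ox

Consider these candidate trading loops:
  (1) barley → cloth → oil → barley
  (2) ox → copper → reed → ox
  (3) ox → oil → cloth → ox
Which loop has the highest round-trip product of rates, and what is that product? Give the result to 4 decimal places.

0.9584

(1) 3.2599 × 0.39533 × 0.74369 = 0.95842
(2) 0.2514 × 5.7568 × 0.62212 = 0.90037
(3) 0.56753 × 2.3919 × 0.64949 = 0.88167
Highest is cycle (1) at 0.9584 (≤1, no arbitrage).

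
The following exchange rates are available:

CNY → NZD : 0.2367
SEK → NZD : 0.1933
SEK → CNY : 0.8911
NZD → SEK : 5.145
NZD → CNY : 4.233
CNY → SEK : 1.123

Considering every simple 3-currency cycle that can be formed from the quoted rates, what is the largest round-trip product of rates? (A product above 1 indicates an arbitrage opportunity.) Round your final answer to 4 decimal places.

1.0852

SEK→CNY→NZD→SEK: 0.8911 × 0.2367 × 5.145 = 1.08520
SEK→NZD→CNY→SEK: 0.1933 × 4.233 × 1.123 = 0.91888
Maximum is SEK→CNY→NZD→SEK at 1.0852; arbitrage exists.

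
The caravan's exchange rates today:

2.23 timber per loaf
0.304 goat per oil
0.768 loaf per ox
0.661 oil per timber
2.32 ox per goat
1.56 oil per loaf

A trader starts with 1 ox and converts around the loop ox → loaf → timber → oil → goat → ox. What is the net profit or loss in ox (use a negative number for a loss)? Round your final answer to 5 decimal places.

1 ox × 0.768 = 0.768 loaf
0.768 loaf × 2.23 = 1.71264 timber
1.71264 timber × 0.661 = 1.13205504 oil
1.13205504 oil × 0.304 = 0.34414473216 goat
0.34414473216 goat × 2.32 = 0.7984157786112 ox
Net change: 0.7984157786112 − 1 = -0.2015842213888 ox

-0.20158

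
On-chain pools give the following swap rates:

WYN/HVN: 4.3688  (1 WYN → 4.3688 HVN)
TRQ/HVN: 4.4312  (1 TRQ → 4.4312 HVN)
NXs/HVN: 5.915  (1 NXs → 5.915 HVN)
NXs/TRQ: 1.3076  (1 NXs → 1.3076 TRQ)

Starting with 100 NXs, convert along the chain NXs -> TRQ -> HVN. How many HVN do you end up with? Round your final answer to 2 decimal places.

579.42

100 NXs × 1.3076 = 130.76 TRQ
130.76 TRQ × 4.4312 = 579.423712 HVN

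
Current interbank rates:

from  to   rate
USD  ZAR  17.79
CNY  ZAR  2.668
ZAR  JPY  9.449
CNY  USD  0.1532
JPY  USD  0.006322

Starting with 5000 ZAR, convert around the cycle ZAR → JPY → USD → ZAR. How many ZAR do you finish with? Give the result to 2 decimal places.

5313.57

5000 ZAR × 9.449 = 47245 JPY
47245 JPY × 0.006322 = 298.68289 USD
298.68289 USD × 17.79 = 5313.5686131 ZAR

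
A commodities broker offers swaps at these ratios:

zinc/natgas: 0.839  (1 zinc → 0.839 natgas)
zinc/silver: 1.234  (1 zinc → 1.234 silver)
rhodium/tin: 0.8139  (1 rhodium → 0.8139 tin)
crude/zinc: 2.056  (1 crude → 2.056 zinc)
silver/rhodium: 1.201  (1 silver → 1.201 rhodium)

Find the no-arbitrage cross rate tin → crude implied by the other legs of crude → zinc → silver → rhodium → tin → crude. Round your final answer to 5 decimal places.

0.40323

Known legs of the cycle: 2.056 × 1.234 × 1.201 × 0.8139 = 2.4800036836656
For no arbitrage the full-cycle product must be 1, so the missing rate is 1 / 2.4800036836656 ≈ 0.4032252.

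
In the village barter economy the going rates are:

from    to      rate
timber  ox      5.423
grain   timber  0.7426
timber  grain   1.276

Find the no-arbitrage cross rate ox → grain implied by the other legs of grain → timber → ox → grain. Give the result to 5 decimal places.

0.24832

Known legs of the cycle: 0.7426 × 5.423 = 4.0271198
For no arbitrage the full-cycle product must be 1, so the missing rate is 1 / 4.0271198 ≈ 0.2483164.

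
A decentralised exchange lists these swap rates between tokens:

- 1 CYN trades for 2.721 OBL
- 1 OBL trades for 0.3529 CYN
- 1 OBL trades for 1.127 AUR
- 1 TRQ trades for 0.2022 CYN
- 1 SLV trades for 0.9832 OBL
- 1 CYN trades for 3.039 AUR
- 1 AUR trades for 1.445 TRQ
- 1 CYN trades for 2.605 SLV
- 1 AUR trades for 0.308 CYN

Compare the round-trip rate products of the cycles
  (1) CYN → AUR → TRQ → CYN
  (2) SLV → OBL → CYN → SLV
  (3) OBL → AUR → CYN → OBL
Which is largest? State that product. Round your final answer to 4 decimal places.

(1) 3.039 × 1.445 × 0.2022 = 0.88793
(2) 0.9832 × 0.3529 × 2.605 = 0.90386
(3) 1.127 × 0.308 × 2.721 = 0.94450
Highest is cycle (3) at 0.9445 (≤1, no arbitrage).

0.9445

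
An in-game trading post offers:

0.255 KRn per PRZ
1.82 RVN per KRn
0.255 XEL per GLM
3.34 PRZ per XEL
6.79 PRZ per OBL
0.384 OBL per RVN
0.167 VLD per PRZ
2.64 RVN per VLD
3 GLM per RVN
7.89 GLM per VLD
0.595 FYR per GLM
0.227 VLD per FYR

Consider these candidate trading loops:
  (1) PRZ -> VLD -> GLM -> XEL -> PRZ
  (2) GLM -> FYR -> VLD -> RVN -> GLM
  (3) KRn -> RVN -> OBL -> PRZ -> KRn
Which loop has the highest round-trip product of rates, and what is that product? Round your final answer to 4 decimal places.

1.2101

(1) 0.167 × 7.89 × 0.255 × 3.34 = 1.12223
(2) 0.595 × 0.227 × 2.64 × 3 = 1.06971
(3) 1.82 × 0.384 × 6.79 × 0.255 = 1.21008
Highest is cycle (3) at 1.2101 (>1, arbitrage).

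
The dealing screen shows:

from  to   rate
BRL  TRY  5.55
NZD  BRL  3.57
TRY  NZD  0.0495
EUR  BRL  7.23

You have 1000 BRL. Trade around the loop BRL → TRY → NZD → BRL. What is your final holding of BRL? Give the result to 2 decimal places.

1000 BRL × 5.55 = 5550 TRY
5550 TRY × 0.0495 = 274.725 NZD
274.725 NZD × 3.57 = 980.76825 BRL

980.77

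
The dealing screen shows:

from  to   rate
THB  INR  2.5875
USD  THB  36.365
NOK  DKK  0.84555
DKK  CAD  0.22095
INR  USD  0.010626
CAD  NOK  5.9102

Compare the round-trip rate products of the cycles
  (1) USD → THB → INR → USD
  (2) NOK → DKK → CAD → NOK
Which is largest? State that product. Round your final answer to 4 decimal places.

1.1042

(1) 36.365 × 2.5875 × 0.010626 = 0.99985
(2) 0.84555 × 0.22095 × 5.9102 = 1.10417
Highest is cycle (2) at 1.1042 (>1, arbitrage).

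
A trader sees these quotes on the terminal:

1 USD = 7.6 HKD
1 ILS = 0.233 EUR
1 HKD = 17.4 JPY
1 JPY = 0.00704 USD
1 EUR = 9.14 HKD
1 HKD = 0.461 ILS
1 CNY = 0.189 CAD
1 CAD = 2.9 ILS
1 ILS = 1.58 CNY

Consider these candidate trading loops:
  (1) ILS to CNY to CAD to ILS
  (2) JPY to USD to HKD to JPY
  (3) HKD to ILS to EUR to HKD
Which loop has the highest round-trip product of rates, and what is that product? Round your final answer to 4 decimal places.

0.9818

(1) 1.58 × 0.189 × 2.9 = 0.86600
(2) 0.00704 × 7.6 × 17.4 = 0.93097
(3) 0.461 × 0.233 × 9.14 = 0.98175
Highest is cycle (3) at 0.9818 (≤1, no arbitrage).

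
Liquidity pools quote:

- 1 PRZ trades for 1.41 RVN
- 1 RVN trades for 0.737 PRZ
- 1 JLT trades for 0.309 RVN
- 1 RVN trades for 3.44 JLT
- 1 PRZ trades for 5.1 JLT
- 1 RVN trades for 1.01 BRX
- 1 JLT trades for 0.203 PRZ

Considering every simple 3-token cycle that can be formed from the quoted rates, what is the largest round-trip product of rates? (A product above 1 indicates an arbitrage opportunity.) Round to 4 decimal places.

PRZ→JLT→RVN→PRZ: 5.1 × 0.309 × 0.737 = 1.16144
PRZ→RVN→JLT→PRZ: 1.41 × 3.44 × 0.203 = 0.98463
Maximum is PRZ→JLT→RVN→PRZ at 1.1614; arbitrage exists.

1.1614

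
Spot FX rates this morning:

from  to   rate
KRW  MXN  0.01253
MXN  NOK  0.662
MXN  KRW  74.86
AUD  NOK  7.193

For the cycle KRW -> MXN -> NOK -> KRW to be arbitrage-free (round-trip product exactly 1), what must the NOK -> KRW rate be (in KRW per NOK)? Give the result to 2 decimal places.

Known legs of the cycle: 0.01253 × 0.662 = 0.00829486
For no arbitrage the full-cycle product must be 1, so the missing rate is 1 / 0.00829486 ≈ 120.5566.

120.56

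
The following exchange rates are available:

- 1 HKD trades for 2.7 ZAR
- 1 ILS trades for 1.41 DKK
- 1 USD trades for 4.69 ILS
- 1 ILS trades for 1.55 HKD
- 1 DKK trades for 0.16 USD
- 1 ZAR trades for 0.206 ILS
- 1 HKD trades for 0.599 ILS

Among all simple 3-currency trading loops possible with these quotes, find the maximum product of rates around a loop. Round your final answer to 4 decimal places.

DKK→USD→ILS→DKK: 0.16 × 4.69 × 1.41 = 1.05806
HKD→ZAR→ILS→HKD: 2.7 × 0.206 × 1.55 = 0.86211
Maximum is DKK→USD→ILS→DKK at 1.0581; arbitrage exists.

1.0581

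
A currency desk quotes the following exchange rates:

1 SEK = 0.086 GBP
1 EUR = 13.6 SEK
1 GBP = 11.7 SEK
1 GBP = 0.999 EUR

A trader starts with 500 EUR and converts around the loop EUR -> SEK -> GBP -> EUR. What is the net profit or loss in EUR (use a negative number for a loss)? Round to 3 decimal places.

500 EUR × 13.6 = 6800 SEK
6800 SEK × 0.086 = 584.8 GBP
584.8 GBP × 0.999 = 584.2152 EUR
Net change: 584.2152 − 500 = 84.2152 EUR

84.215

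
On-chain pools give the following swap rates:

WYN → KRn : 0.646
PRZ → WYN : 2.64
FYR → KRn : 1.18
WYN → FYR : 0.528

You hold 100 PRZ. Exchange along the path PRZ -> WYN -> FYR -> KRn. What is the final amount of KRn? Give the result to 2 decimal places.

100 PRZ × 2.64 = 264 WYN
264 WYN × 0.528 = 139.392 FYR
139.392 FYR × 1.18 = 164.48256 KRn

164.48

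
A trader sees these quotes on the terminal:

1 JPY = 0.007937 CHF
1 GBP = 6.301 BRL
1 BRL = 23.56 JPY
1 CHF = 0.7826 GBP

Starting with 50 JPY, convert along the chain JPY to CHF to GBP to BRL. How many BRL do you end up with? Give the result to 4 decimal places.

50 JPY × 0.007937 = 0.39685 CHF
0.39685 CHF × 0.7826 = 0.31057481 GBP
0.31057481 GBP × 6.301 = 1.95693187781 BRL

1.9569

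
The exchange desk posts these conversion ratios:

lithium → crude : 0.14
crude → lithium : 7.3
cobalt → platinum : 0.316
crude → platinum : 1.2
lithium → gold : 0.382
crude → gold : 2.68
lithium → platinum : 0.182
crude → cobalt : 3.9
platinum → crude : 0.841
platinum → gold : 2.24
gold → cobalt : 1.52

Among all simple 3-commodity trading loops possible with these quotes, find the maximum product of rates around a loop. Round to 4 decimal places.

lithium→platinum→crude→lithium: 0.182 × 0.841 × 7.3 = 1.11735
cobalt→platinum→gold→cobalt: 0.316 × 2.24 × 1.52 = 1.07592
crude→cobalt→platinum→crude: 3.9 × 0.316 × 0.841 = 1.03645
Maximum is lithium→platinum→crude→lithium at 1.1174; arbitrage exists.

1.1174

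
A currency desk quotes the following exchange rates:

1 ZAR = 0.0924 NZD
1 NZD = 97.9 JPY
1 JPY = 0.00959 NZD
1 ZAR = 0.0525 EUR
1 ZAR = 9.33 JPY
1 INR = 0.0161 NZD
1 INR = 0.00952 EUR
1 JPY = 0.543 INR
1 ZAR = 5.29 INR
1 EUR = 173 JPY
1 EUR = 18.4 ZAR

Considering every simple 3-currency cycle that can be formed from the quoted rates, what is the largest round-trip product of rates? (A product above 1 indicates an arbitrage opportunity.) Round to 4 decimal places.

0.9266

EUR→ZAR→INR→EUR: 18.4 × 5.29 × 0.00952 = 0.92664
EUR→JPY→INR→EUR: 173 × 0.543 × 0.00952 = 0.89430
INR→NZD→JPY→INR: 0.0161 × 97.9 × 0.543 = 0.85587
Maximum is EUR→ZAR→INR→EUR at 0.9266; no arbitrage — every cycle loses value.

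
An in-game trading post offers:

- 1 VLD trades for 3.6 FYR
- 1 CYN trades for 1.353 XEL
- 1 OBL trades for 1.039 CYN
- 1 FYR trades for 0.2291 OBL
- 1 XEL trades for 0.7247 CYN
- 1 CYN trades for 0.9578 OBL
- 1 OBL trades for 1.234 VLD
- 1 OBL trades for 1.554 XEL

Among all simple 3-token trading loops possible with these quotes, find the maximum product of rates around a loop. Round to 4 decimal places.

1.0787

CYN→OBL→XEL→CYN: 0.9578 × 1.554 × 0.7247 = 1.07866
VLD→FYR→OBL→VLD: 3.6 × 0.2291 × 1.234 = 1.01775
Maximum is CYN→OBL→XEL→CYN at 1.0787; arbitrage exists.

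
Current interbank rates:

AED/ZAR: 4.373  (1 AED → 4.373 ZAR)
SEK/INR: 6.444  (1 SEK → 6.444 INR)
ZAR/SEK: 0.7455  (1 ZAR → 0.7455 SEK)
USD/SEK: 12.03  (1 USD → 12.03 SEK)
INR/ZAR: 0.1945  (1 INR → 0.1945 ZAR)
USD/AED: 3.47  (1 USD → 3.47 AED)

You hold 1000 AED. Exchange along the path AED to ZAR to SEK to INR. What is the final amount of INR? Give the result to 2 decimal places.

21007.90

1000 AED × 4.373 = 4373 ZAR
4373 ZAR × 0.7455 = 3260.0715 SEK
3260.0715 SEK × 6.444 = 21007.900746 INR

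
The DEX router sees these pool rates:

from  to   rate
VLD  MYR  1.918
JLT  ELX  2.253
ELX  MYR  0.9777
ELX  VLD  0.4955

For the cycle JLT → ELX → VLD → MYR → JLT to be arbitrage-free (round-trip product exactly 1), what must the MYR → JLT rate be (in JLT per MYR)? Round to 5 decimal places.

0.46703

Known legs of the cycle: 2.253 × 0.4955 × 1.918 = 2.141181357
For no arbitrage the full-cycle product must be 1, so the missing rate is 1 / 2.141181357 ≈ 0.4670319.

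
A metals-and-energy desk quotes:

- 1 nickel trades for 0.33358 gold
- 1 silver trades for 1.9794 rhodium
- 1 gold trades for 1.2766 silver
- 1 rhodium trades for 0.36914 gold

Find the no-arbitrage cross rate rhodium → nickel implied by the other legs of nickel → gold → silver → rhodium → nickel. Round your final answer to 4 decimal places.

Known legs of the cycle: 0.33358 × 1.2766 × 1.9794 = 0.8429239825032
For no arbitrage the full-cycle product must be 1, so the missing rate is 1 / 0.8429239825032 ≈ 1.186347.

1.1863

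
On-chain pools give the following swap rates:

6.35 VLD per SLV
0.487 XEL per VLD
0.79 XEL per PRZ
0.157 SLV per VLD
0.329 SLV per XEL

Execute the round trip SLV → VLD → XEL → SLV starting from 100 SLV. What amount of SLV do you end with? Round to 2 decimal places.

100 SLV × 6.35 = 635 VLD
635 VLD × 0.487 = 309.245 XEL
309.245 XEL × 0.329 = 101.741605 SLV

101.74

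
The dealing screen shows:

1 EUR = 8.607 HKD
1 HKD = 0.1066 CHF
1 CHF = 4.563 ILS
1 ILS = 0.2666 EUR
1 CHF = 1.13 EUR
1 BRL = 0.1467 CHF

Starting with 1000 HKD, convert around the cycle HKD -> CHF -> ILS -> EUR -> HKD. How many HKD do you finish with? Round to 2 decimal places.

1116.14

1000 HKD × 0.1066 = 106.6 CHF
106.6 CHF × 4.563 = 486.4158 ILS
486.4158 ILS × 0.2666 = 129.67845228 EUR
129.67845228 EUR × 8.607 = 1116.14243877396 HKD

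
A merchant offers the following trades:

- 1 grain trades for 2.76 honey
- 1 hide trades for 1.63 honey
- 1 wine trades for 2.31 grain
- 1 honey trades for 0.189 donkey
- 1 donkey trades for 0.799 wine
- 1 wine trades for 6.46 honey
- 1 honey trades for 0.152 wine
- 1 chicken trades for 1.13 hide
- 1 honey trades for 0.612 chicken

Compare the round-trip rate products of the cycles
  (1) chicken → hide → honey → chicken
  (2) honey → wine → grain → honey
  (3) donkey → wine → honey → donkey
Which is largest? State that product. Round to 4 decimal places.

1.1272

(1) 1.13 × 1.63 × 0.612 = 1.12724
(2) 0.152 × 2.31 × 2.76 = 0.96909
(3) 0.799 × 6.46 × 0.189 = 0.97553
Highest is cycle (1) at 1.1272 (>1, arbitrage).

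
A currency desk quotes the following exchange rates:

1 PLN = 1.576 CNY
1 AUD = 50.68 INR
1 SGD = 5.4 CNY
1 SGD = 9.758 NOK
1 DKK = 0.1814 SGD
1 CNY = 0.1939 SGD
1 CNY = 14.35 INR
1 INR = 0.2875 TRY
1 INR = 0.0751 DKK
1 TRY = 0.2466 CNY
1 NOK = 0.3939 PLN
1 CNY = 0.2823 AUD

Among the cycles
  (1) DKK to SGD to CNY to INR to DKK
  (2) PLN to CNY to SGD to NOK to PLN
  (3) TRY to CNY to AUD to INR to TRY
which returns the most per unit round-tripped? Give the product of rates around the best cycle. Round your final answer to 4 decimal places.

1.1746

(1) 0.1814 × 5.4 × 14.35 × 0.0751 = 1.05566
(2) 1.576 × 0.1939 × 9.758 × 0.3939 = 1.17458
(3) 0.2466 × 0.2823 × 50.68 × 0.2875 = 1.01433
Highest is cycle (2) at 1.1746 (>1, arbitrage).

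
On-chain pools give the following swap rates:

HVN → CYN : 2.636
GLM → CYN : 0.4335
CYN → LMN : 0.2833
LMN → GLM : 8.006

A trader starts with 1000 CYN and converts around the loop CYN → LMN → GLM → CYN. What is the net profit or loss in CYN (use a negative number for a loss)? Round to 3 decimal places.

1000 CYN × 0.2833 = 283.3 LMN
283.3 LMN × 8.006 = 2268.0998 GLM
2268.0998 GLM × 0.4335 = 983.2212633 CYN
Net change: 983.2212633 − 1000 = -16.7787367 CYN

-16.779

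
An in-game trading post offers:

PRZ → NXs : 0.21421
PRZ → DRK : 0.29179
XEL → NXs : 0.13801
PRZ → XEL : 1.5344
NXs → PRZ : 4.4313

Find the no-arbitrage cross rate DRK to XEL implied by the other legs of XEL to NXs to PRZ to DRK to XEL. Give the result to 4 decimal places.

5.6039

Known legs of the cycle: 0.13801 × 4.4313 × 0.29179 = 0.17844817581627
For no arbitrage the full-cycle product must be 1, so the missing rate is 1 / 0.17844817581627 ≈ 5.603868.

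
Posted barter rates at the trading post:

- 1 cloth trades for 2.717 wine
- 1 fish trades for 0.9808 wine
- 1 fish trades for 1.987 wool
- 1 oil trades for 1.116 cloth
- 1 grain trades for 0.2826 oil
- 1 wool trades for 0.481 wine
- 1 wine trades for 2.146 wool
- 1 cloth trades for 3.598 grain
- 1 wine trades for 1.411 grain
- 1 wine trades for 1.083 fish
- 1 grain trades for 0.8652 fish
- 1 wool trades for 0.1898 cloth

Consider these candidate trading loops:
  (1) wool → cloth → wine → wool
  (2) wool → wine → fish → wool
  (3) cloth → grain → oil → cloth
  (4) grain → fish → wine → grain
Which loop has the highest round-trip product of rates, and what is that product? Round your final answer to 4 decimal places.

(1) 0.1898 × 2.717 × 2.146 = 1.10666
(2) 0.481 × 1.083 × 1.987 = 1.03507
(3) 3.598 × 0.2826 × 1.116 = 1.13474
(4) 0.8652 × 0.9808 × 1.411 = 1.19736
Highest is cycle (4) at 1.1974 (>1, arbitrage).

1.1974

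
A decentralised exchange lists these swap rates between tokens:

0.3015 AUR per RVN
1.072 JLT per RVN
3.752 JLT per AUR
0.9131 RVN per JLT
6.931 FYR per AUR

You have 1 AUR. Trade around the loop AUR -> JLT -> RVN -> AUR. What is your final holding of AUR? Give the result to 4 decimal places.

1 AUR × 3.752 = 3.752 JLT
3.752 JLT × 0.9131 = 3.4259512 RVN
3.4259512 RVN × 0.3015 = 1.0329242868 AUR

1.0329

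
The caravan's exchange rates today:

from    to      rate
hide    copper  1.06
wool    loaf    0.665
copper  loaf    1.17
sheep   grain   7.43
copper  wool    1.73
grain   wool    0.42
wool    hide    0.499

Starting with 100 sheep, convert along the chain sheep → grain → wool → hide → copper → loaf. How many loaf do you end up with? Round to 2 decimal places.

193.12

100 sheep × 7.43 = 743 grain
743 grain × 0.42 = 312.06 wool
312.06 wool × 0.499 = 155.71794 hide
155.71794 hide × 1.06 = 165.0610164 copper
165.0610164 copper × 1.17 = 193.121389188 loaf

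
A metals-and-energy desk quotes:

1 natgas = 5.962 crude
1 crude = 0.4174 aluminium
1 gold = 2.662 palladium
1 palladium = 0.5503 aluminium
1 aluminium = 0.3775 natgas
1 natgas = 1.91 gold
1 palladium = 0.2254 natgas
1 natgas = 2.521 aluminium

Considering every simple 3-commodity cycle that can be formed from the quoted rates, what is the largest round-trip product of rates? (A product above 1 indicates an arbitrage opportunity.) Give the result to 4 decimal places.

palladium→natgas→gold→palladium: 0.2254 × 1.91 × 2.662 = 1.14603
natgas→crude→aluminium→natgas: 5.962 × 0.4174 × 0.3775 = 0.93942
Maximum is palladium→natgas→gold→palladium at 1.1460; arbitrage exists.

1.1460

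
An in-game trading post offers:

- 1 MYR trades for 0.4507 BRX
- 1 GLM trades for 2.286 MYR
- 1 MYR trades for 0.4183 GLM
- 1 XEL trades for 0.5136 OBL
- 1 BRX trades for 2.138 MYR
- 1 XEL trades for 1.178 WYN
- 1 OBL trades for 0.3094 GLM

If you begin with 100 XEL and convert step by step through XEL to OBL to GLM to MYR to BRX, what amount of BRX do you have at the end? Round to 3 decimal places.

100 XEL × 0.5136 = 51.36 OBL
51.36 OBL × 0.3094 = 15.890784 GLM
15.890784 GLM × 2.286 = 36.326332224 MYR
36.326332224 MYR × 0.4507 = 16.3722779333568 BRX

16.372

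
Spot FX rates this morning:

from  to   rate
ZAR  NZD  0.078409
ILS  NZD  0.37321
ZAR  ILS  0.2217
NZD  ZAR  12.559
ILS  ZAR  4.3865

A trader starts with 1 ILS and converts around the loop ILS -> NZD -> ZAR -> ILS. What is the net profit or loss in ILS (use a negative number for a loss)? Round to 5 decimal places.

1 ILS × 0.37321 = 0.37321 NZD
0.37321 NZD × 12.559 = 4.68714439 ZAR
4.68714439 ZAR × 0.2217 = 1.039139911263 ILS
Net change: 1.039139911263 − 1 = 0.039139911263 ILS

0.03914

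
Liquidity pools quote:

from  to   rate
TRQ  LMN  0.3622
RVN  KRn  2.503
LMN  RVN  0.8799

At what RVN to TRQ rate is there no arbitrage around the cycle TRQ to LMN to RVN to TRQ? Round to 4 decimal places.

3.1377

Known legs of the cycle: 0.3622 × 0.8799 = 0.31869978
For no arbitrage the full-cycle product must be 1, so the missing rate is 1 / 0.31869978 ≈ 3.137749.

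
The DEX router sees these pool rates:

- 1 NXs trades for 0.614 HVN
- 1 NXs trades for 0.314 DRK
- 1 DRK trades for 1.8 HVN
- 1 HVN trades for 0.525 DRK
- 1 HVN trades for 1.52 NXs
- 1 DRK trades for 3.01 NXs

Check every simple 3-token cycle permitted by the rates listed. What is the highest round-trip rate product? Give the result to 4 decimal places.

NXs→HVN→DRK→NXs: 0.614 × 0.525 × 3.01 = 0.97027
NXs→DRK→HVN→NXs: 0.314 × 1.8 × 1.52 = 0.85910
Maximum is NXs→HVN→DRK→NXs at 0.9703; no arbitrage — every cycle loses value.

0.9703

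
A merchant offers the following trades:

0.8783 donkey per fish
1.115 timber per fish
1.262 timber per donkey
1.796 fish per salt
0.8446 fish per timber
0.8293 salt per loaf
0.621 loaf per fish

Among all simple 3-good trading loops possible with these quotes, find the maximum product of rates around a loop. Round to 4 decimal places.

0.9362

timber→fish→donkey→timber: 0.8446 × 0.8783 × 1.262 = 0.93617
salt→fish→loaf→salt: 1.796 × 0.621 × 0.8293 = 0.92493
Maximum is timber→fish→donkey→timber at 0.9362; no arbitrage — every cycle loses value.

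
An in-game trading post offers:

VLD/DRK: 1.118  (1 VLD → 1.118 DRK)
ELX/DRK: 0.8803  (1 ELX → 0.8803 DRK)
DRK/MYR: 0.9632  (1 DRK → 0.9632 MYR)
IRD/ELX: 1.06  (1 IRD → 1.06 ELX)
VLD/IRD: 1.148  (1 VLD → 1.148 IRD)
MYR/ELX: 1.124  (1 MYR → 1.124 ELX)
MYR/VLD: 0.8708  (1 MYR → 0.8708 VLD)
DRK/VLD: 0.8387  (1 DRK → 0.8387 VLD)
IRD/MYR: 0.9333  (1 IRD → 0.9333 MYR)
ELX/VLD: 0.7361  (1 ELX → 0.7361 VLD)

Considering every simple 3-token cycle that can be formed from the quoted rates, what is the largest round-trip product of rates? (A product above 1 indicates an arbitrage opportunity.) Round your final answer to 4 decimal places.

MYR→ELX→DRK→MYR: 1.124 × 0.8803 × 0.9632 = 0.95305
MYR→VLD→DRK→MYR: 0.8708 × 1.118 × 0.9632 = 0.93773
IRD→MYR→VLD→IRD: 0.9333 × 0.8708 × 1.148 = 0.93300
IRD→ELX→VLD→IRD: 1.06 × 0.7361 × 1.148 = 0.89575
Maximum is MYR→ELX→DRK→MYR at 0.9530; no arbitrage — every cycle loses value.

0.9530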